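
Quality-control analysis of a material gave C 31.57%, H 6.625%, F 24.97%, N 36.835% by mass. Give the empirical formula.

C2H5FN2

Assume 100 g: 31.57 g C, 6.625 g H, 24.97 g F, 36.835 g N.
n(C) = 31.57/12.01 = 2.629, n(H) = 6.625/1.008 = 6.572, n(F) = 24.97/19.00 = 1.314, n(N) = 36.835/14.01 = 2.629
Divide by the smallest (1.314 mol F): C 2.000, H 5.001, F 1.000, N 2.001
Ratio ≈ 2:5:1:2, so the empirical formula is C2H5FN2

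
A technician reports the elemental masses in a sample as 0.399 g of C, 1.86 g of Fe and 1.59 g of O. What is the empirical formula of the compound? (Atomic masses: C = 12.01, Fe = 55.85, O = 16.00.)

CFeO3

Moles — C: 0.399 / 12.01 = 0.03322 mol; Fe: 1.86 / 55.85 = 0.0333 mol; O: 1.59 / 16.00 = 0.09938 mol
Divide by the smallest (0.03322 mol C): C 1.000, Fe 1.002, O 2.991
→ CFeO3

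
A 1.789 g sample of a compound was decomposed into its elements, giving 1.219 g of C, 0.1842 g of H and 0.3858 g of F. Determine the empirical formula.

Moles — C: 1.219 / 12.01 = 0.1015 mol; H: 0.1842 / 1.008 = 0.1827 mol; F: 0.3858 / 19.00 = 0.02031 mol
Ratios (÷ 0.02031): C 4.999, H 9.000, F 1.000
Ratio ≈ 5:9:1, so the empirical formula is C5H9F

C5H9F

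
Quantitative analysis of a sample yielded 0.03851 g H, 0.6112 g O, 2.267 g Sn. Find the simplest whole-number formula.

H: 0.03851 g ÷ 1.008 g/mol = 0.0382 mol
O: 0.6112 g ÷ 16.00 g/mol = 0.0382 mol
Sn: 2.267 g ÷ 118.71 g/mol = 0.0191 mol
Divide by the smallest (0.0191 mol Sn): H 2.001, O 2.000, Sn 1.000
≈ 2:2:1 → H2O2Sn

H2O2Sn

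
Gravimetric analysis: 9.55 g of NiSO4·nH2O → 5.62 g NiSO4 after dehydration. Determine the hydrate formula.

NiSO4·6H2O

Mass of water lost = 9.55 − 5.62 = 3.93 g → 3.93 / 18.02 = 0.2181 mol H2O
Molar mass of NiSO4 = 154.76 g/mol → mol NiSO4 = 5.62 / 154.76 = 0.03631
n = 0.2181 / 0.03631 = 6.01 ≈ 6 → NiSO4·6H2O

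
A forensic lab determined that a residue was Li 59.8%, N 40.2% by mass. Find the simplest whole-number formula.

Li3N

Assume 100 g: 59.8 g Li, 40.2 g N.
n(Li) = 59.8/6.94 = 8.617, n(N) = 40.2/14.01 = 2.869
Ratios (÷ 2.869): Li 3.003, N 1.000
≈ 3:1 → Li3N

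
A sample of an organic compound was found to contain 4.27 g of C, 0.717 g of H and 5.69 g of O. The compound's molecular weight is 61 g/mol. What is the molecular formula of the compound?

C2H4O2

C: 4.27 g ÷ 12.01 g/mol = 0.3555 mol
H: 0.717 g ÷ 1.008 g/mol = 0.7113 mol
O: 5.69 g ÷ 16.00 g/mol = 0.3556 mol
Smallest is C at 0.3555 mol; normalising gives C 1.000, H 2.001, O 1.000
→ CH2O
Empirical-formula mass = 30.03 g/mol
n = 61 / 30.03 = 2.03 ≈ 2
Molecular formula = (CH2O)×2 = C2H4O2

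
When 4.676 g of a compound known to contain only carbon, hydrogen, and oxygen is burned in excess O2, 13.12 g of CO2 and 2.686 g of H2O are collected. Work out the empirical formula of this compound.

C6H6O

mol C = 13.12 / 44.01 = 0.2981; mass C = 0.2981 × 12.01 = 3.580 g
mol H = 2 × (2.686 / 18.02) = 0.2981; mass H = 0.2981 × 1.008 = 0.3005 g
mass O = 4.676 − (3.881) = 0.7952 g → mol O = 0.04970
Ratios (÷ 0.0497): C 5.999, H 5.999, O 1.000
≈ 6:6:1 → C6H6O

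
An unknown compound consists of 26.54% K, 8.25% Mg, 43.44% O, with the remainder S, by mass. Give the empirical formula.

Assume 100 g: 26.54 g K, 8.25 g Mg, 43.44 g O, 21.77 g S.
K: 26.54 g ÷ 39.10 g/mol = 0.6788 mol
Mg: 8.25 g ÷ 24.31 g/mol = 0.3394 mol
O: 43.44 g ÷ 16.00 g/mol = 2.715 mol
S: 21.77 g ÷ 32.07 g/mol = 0.6788 mol
Ratios (÷ 0.3394): K 2.000, Mg 1.000, O 8.000, S 2.000
≈ 2:1:8:2 → K2MgO8S2

K2MgO8S2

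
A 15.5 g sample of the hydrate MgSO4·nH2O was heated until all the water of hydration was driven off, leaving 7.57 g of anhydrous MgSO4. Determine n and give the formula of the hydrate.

Mass of water lost = 15.5 − 7.57 = 7.93 g → 7.93 / 18.02 = 0.4401 mol H2O
Molar mass of MgSO4 = 120.38 g/mol → mol MgSO4 = 7.57 / 120.38 = 0.06288
n = 0.4401 / 0.06288 = 7.00 ≈ 7 → MgSO4·7H2O

MgSO4·7H2O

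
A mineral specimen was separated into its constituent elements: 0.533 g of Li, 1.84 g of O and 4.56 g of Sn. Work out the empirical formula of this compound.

Li2O3Sn

Li: 0.533 g ÷ 6.94 g/mol = 0.0768 mol
O: 1.84 g ÷ 16.00 g/mol = 0.115 mol
Sn: 4.56 g ÷ 118.71 g/mol = 0.03841 mol
Ratios (÷ 0.03841): Li 1.999, O 2.994, Sn 1.000
≈ 2:3:1 → Li2O3Sn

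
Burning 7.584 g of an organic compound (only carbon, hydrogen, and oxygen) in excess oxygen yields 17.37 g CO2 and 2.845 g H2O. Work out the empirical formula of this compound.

C5H4O2

mol C = 17.37 / 44.01 = 0.3947; mass C = 0.3947 × 12.01 = 4.740 g
mol H = 2 × (2.845 / 18.02) = 0.3158; mass H = 0.3158 × 1.008 = 0.3183 g
mass O = 7.584 − (5.058) = 2.526 g → mol O = 0.1578
Ratios (÷ 0.1578): C 2.500, H 2.000, O 1.000
×2: C 5.00, H 4.00, O 2.00 → C5H4O2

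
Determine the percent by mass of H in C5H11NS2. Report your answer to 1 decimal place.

7.4%

Molar mass = 5(12.01) + 11(1.008) + 1(14.01) + 2(32.07) = 149.288 g/mol
Mass of H per mole = 11 × 1.008 = 11.088 g
% H = 11.088 / 149.288 × 100 = 7.4%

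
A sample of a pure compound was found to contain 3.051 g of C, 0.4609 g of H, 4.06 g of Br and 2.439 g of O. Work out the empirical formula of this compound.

C: 3.051 g ÷ 12.01 g/mol = 0.254 mol
H: 0.4609 g ÷ 1.008 g/mol = 0.4572 mol
Br: 4.06 g ÷ 79.90 g/mol = 0.05081 mol
O: 2.439 g ÷ 16.00 g/mol = 0.1524 mol
Ratios (÷ 0.05081): C 4.999, H 8.998, Br 1.000, O 3.000
Ratio ≈ 5:9:1:3, so the empirical formula is C5H9BrO3

C5H9BrO3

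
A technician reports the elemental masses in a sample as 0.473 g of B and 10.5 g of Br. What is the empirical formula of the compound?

Moles — B: 0.473 / 10.81 = 0.04376 mol; Br: 10.5 / 79.90 = 0.1314 mol
Divide by the smallest (0.04376 mol B): B 1.000, Br 3.003
≈ 1:3 → BBr3

BBr3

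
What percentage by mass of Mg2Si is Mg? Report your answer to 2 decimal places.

Molar mass = 2(24.31) + 1(28.09) = 76.710 g/mol
Mass of Mg per mole = 2 × 24.31 = 48.620 g
% Mg = 48.620 / 76.710 × 100 = 63.38%

63.38%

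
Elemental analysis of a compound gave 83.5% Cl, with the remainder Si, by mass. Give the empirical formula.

Cl4Si

Assume 100 g: 83.5 g Cl, 16.5 g Si.
n(Cl) = 83.5/35.45 = 2.355, n(Si) = 16.5/28.09 = 0.5874
Smallest is Si at 0.5874 mol; normalising gives Cl 4.010, Si 1.000
≈ 4:1 → Cl4Si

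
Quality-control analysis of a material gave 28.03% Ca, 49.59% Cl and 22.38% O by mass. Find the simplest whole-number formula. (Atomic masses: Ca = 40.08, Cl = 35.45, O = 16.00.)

CaCl2O2

Assume 100 g: 28.03 g Ca, 49.59 g Cl, 22.38 g O.
Ca: 28.03 g ÷ 40.08 g/mol = 0.6994 mol
Cl: 49.59 g ÷ 35.45 g/mol = 1.399 mol
O: 22.38 g ÷ 16.00 g/mol = 1.399 mol
Smallest is Ca at 0.6994 mol; normalising gives Ca 1.000, Cl 2.000, O 2.000
Ratio ≈ 1:2:2, so the empirical formula is CaCl2O2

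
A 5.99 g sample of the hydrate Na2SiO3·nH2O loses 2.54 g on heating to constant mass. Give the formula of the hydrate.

Na2SiO3·5H2O

Mass of anhydrous Na2SiO3 = 5.99 − 2.54 = 3.45 g
mol H2O = 2.54 / 18.02 = 0.141
Molar mass of Na2SiO3 = 122.07 g/mol → mol Na2SiO3 = 3.45 / 122.07 = 0.02826
n = 0.141 / 0.02826 = 4.99 ≈ 5 → Na2SiO3·5H2O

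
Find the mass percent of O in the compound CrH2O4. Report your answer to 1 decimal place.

Molar mass = 1(52.00) + 2(1.008) + 4(16.00) = 118.016 g/mol
Mass of O per mole = 4 × 16.00 = 64.000 g
% O = 64.000 / 118.016 × 100 = 54.2%

54.2%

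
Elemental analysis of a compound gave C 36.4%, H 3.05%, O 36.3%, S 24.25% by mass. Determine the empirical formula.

Assume 100 g: 36.4 g C, 3.05 g H, 36.3 g O, 24.25 g S.
n(C) = 36.4/12.01 = 3.031, n(H) = 3.05/1.008 = 3.026, n(O) = 36.3/16.00 = 2.269, n(S) = 24.25/32.07 = 0.7562
Smallest is S at 0.7562 mol; normalising gives C 4.008, H 4.002, O 3.000, S 1.000
≈ 4:4:3:1 → C4H4O3S

C4H4O3S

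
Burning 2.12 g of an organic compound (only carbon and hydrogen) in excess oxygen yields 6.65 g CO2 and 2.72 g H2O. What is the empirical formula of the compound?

mol C = 6.65 / 44.01 = 0.1511; mass C = 0.1511 × 12.01 = 1.815 g
mol H = 2 × (2.72 / 18.02) = 0.3019; mass H = 0.3019 × 1.008 = 0.3043 g
Divide by the smallest (0.1511 mol C): C 1.000, H 1.998
≈ 1:2 → CH2

CH2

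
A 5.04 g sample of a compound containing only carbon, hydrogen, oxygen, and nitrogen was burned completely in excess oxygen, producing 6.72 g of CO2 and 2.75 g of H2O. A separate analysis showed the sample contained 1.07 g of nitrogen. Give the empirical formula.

C4H8N2O3

mol C = 6.72 / 44.01 = 0.1527; mass C = 0.1527 × 12.01 = 1.834 g
mol H = 2 × (2.75 / 18.02) = 0.3052; mass H = 0.3052 × 1.008 = 0.3077 g
mol N = 1.07 / 14.01 = 0.07637
mass O = 5.04 − (3.211) = 1.829 g → mol O = 0.1143
Divide by the smallest (0.07637 mol N): C 1.999, H 3.996, N 1.000, O 1.496
Scaling by 2: C 4.00, H 7.99, N 2.00, O 2.99 → C4H8N2O3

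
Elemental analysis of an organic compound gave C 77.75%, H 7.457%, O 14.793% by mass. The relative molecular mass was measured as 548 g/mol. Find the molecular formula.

C35H40O5

Assume 100 g: 77.75 g C, 7.457 g H, 14.793 g O.
C: 77.75 g ÷ 12.01 g/mol = 6.474 mol
H: 7.457 g ÷ 1.008 g/mol = 7.398 mol
O: 14.793 g ÷ 16.00 g/mol = 0.9246 mol
Divide by the smallest (0.9246 mol O): C 7.002, H 8.001, O 1.000
→ C7H8O
Empirical-formula mass = 108.13 g/mol
n = 548 / 108.13 = 5.07 ≈ 5
Molecular formula = (C7H8O)×5 = C35H40O5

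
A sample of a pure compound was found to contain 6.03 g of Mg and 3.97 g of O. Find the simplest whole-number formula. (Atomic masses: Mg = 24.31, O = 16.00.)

MgO

Moles — Mg: 6.03 / 24.31 = 0.248 mol; O: 3.97 / 16.00 = 0.2481 mol
Divide by the smallest (0.248 mol Mg): Mg 1.000, O 1.000
≈ 1:1 → MgO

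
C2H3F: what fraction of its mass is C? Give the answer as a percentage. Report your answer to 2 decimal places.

Molar mass = 2(12.01) + 3(1.008) + 1(19.00) = 46.044 g/mol
Mass of C per mole = 2 × 12.01 = 24.020 g
% C = 24.020 / 46.044 × 100 = 52.17%

52.17%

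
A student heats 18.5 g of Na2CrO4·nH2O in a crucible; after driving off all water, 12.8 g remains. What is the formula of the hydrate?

Mass of water lost = 18.5 − 12.8 = 5.7 g → 5.7 / 18.02 = 0.3163 mol H2O
Molar mass of Na2CrO4 = 161.98 g/mol → mol Na2CrO4 = 12.8 / 161.98 = 0.07902
n = 0.3163 / 0.07902 = 4.00 ≈ 4 → Na2CrO4·4H2O

Na2CrO4·4H2O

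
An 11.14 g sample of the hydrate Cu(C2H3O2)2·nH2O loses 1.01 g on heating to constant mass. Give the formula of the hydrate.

Mass of anhydrous Cu(C2H3O2)2 = 11.14 − 1.01 = 10.13 g
mol H2O = 1.01 / 18.02 = 0.05605
Molar mass of Cu(C2H3O2)2 = 181.64 g/mol → mol Cu(C2H3O2)2 = 10.13 / 181.64 = 0.05577
n = 0.05605 / 0.05577 = 1.00 ≈ 1 → Cu(C2H3O2)2·H2O

Cu(C2H3O2)2·H2O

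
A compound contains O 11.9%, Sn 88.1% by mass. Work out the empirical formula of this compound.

OSn

Assume 100 g: 11.9 g O, 88.1 g Sn.
O: 11.9 g ÷ 16.00 g/mol = 0.7438 mol
Sn: 88.1 g ÷ 118.71 g/mol = 0.7421 mol
Smallest is Sn at 0.7421 mol; normalising gives O 1.002, Sn 1.000
Ratio ≈ 1:1, so the empirical formula is OSn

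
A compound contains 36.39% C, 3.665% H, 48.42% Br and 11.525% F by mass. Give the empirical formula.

Assume 100 g: 36.39 g C, 3.665 g H, 48.42 g Br, 11.525 g F.
Moles — C: 36.39 / 12.01 = 3.03 mol; H: 3.665 / 1.008 = 3.636 mol; Br: 48.42 / 79.90 = 0.606 mol; F: 11.525 / 19.00 = 0.6066 mol
Ratios (÷ 0.606): C 5.000, H 6.000, Br 1.000, F 1.001
Ratio ≈ 5:6:1:1, so the empirical formula is C5H6BrF

C5H6BrF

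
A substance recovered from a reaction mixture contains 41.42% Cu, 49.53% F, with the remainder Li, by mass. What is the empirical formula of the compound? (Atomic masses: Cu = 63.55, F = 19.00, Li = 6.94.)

CuF4Li2

Assume 100 g: 41.42 g Cu, 49.53 g F, 9.05 g Li.
Cu: 41.42 g ÷ 63.55 g/mol = 0.6518 mol
F: 49.53 g ÷ 19.00 g/mol = 2.607 mol
Li: 9.05 g ÷ 6.94 g/mol = 1.304 mol
Smallest is Cu at 0.6518 mol; normalising gives Cu 1.000, F 4.000, Li 2.001
Ratio ≈ 1:4:2, so the empirical formula is CuF4Li2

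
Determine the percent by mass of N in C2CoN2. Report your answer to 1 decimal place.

25.3%

Molar mass = 2(12.01) + 1(58.93) + 2(14.01) = 110.970 g/mol
Mass of N per mole = 2 × 14.01 = 28.020 g
% N = 28.020 / 110.970 × 100 = 25.3%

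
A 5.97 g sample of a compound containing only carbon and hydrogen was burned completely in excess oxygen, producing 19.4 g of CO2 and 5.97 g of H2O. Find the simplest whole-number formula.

C2H3

mol C = 19.4 / 44.01 = 0.4408; mass C = 0.4408 × 12.01 = 5.294 g
mol H = 2 × (5.97 / 18.02) = 0.6626; mass H = 0.6626 × 1.008 = 0.6679 g
Ratios (÷ 0.4408): C 1.000, H 1.503
Multiply by 2: C 2.00, H 3.01 → C2H3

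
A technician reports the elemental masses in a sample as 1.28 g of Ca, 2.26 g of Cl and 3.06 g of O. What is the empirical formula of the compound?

CaCl2O6

n(Ca) = 1.28/40.08 = 0.03194, n(Cl) = 2.26/35.45 = 0.06375, n(O) = 3.06/16.00 = 0.1913
Smallest is Ca at 0.03194 mol; normalising gives Ca 1.000, Cl 1.996, O 5.989
→ CaCl2O6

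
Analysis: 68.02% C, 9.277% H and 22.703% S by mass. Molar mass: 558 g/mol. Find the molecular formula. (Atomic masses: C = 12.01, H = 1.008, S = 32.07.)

Assume 100 g: 68.02 g C, 9.277 g H, 22.703 g S.
Moles — C: 68.02 / 12.01 = 5.664 mol; H: 9.277 / 1.008 = 9.203 mol; S: 22.703 / 32.07 = 0.7079 mol
Divide by the smallest (0.7079 mol S): C 8.000, H 13.001, S 1.000
Ratio ≈ 8:13:1, so the empirical formula is C8H13S
Empirical-formula mass = 141.25 g/mol
n = 558 / 141.25 = 3.95 ≈ 4
Molecular formula = (C8H13S)×4 = C32H52S4

C32H52S4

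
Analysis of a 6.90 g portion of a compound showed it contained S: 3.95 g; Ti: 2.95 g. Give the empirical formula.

n(S) = 3.95/32.07 = 0.1232, n(Ti) = 2.95/47.87 = 0.06163
Smallest is Ti at 0.06163 mol; normalising gives S 1.999, Ti 1.000
→ S2Ti

S2Ti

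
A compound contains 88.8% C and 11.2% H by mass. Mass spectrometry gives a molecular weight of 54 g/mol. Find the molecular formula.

C4H6

Assume 100 g: 88.8 g C, 11.2 g H.
n(C) = 88.8/12.01 = 7.394, n(H) = 11.2/1.008 = 11.11
Ratios (÷ 7.394): C 1.000, H 1.503
Scaling by 2: C 2.00, H 3.01 → C2H3
Empirical-formula mass = 27.04 g/mol
n = 54 / 27.04 = 2.00 ≈ 2
Molecular formula = (C2H3)×2 = C4H6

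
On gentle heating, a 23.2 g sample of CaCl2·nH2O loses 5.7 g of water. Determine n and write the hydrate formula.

CaCl2·2H2O

Mass of anhydrous CaCl2 = 23.2 − 5.7 = 17.5 g
mol H2O = 5.7 / 18.02 = 0.3163
Molar mass of CaCl2 = 110.98 g/mol → mol CaCl2 = 17.5 / 110.98 = 0.1577
n = 0.3163 / 0.1577 = 2.01 ≈ 2 → CaCl2·2H2O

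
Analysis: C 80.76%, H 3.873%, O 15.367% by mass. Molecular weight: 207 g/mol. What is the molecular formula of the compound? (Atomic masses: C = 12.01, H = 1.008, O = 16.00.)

Assume 100 g: 80.76 g C, 3.873 g H, 15.367 g O.
C: 80.76 g ÷ 12.01 g/mol = 6.724 mol
H: 3.873 g ÷ 1.008 g/mol = 3.842 mol
O: 15.367 g ÷ 16.00 g/mol = 0.9604 mol
Ratios (÷ 0.9604): C 7.001, H 4.001, O 1.000
→ C7H4O
Empirical-formula mass = 104.10 g/mol
n = 207 / 104.10 = 1.99 ≈ 2
Molecular formula = (C7H4O)×2 = C14H8O2

C14H8O2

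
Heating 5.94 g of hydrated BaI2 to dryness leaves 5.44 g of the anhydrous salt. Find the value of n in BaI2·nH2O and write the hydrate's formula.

BaI2·2H2O

Mass of water lost = 5.94 − 5.44 = 0.5 g → 0.5 / 18.02 = 0.02775 mol H2O
Molar mass of BaI2 = 391.13 g/mol → mol BaI2 = 5.44 / 391.13 = 0.01391
n = 0.02775 / 0.01391 = 1.99 ≈ 2 → BaI2·2H2O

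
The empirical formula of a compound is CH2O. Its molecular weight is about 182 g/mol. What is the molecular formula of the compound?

Empirical-formula mass = 30.03 g/mol
n = 182 / 30.03 = 6.06 ≈ 6
Molecular formula = (CH2O)6 = C6H12O6

C6H12O6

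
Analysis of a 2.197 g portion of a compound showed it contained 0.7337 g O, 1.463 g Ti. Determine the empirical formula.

O3Ti2

n(O) = 0.7337/16.00 = 0.04586, n(Ti) = 1.463/47.87 = 0.03056
Divide by the smallest (0.03056 mol Ti): O 1.500, Ti 1.000
Multiply by 2: O 3.00, Ti 2.00 → O3Ti2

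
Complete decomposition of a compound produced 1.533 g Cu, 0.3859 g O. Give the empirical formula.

CuO

n(Cu) = 1.533/63.55 = 0.02412, n(O) = 0.3859/16.00 = 0.02412
Smallest is O at 0.02412 mol; normalising gives Cu 1.000, O 1.000
→ CuO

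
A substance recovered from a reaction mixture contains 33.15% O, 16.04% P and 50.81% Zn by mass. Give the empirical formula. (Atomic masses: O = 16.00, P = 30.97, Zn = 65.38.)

Assume 100 g: 33.15 g O, 16.04 g P, 50.81 g Zn.
n(O) = 33.15/16.00 = 2.072, n(P) = 16.04/30.97 = 0.5179, n(Zn) = 50.81/65.38 = 0.7771
Ratios (÷ 0.5179): O 4.000, P 1.000, Zn 1.501
×2: O 8.00, P 2.00, Zn 3.00 → O8P2Zn3

O8P2Zn3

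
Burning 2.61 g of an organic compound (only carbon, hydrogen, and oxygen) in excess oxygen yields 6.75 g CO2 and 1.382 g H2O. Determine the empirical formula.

mol C = 6.75 / 44.01 = 0.1534; mass C = 0.1534 × 12.01 = 1.842 g
mol H = 2 × (1.382 / 18.02) = 0.1534; mass H = 0.1534 × 1.008 = 0.1546 g
mass O = 2.61 − (1.997) = 0.6134 g → mol O = 0.03834
Divide by the smallest (0.03834 mol O): C 4.001, H 4.001, O 1.000
≈ 4:4:1 → C4H4O

C4H4O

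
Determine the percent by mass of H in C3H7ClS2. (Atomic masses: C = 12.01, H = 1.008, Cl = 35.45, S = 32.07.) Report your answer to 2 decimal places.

4.95%

Molar mass = 3(12.01) + 7(1.008) + 1(35.45) + 2(32.07) = 142.676 g/mol
Mass of H per mole = 7 × 1.008 = 7.056 g
% H = 7.056 / 142.676 × 100 = 4.95%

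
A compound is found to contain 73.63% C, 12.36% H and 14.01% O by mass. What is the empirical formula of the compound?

C7H14O

Assume 100 g: 73.63 g C, 12.36 g H, 14.01 g O.
C: 73.63 g ÷ 12.01 g/mol = 6.131 mol
H: 12.36 g ÷ 1.008 g/mol = 12.26 mol
O: 14.01 g ÷ 16.00 g/mol = 0.8756 mol
Ratios (÷ 0.8756): C 7.002, H 14.004, O 1.000
≈ 7:14:1 → C7H14O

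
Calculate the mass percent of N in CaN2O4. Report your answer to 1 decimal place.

Molar mass = 1(40.08) + 2(14.01) + 4(16.00) = 132.100 g/mol
Mass of N per mole = 2 × 14.01 = 28.020 g
% N = 28.020 / 132.100 × 100 = 21.2%

21.2%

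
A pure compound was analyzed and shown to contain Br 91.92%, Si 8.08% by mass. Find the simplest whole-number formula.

Br4Si

Assume 100 g: 91.92 g Br, 8.08 g Si.
Br: 91.92 g ÷ 79.90 g/mol = 1.15 mol
Si: 8.08 g ÷ 28.09 g/mol = 0.2876 mol
Divide by the smallest (0.2876 mol Si): Br 3.999, Si 1.000
Ratio ≈ 4:1, so the empirical formula is Br4Si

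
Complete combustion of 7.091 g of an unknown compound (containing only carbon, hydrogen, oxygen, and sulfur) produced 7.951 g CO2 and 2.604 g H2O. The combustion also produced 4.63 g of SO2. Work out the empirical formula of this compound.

mol C = 7.951 / 44.01 = 0.1807; mass C = 0.1807 × 12.01 = 2.170 g
mol H = 2 × (2.604 / 18.02) = 0.2890; mass H = 0.2890 × 1.008 = 0.2913 g
mol S = 4.63 / 64.07 = 0.07226; mass S = 2.318 g
mass O = 7.091 − (4.779) = 2.312 g → mol O = 0.1445
Smallest is S at 0.07226 mol; normalising gives C 2.500, H 3.999, O 2.000, S 1.000
Multiply by 2: C 5.00, H 8.00, O 4.00, S 2.00 → C5H8O4S2

C5H8O4S2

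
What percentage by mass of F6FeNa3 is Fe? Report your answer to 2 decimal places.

23.39%

Molar mass = 6(19.00) + 1(55.85) + 3(22.99) = 238.820 g/mol
Mass of Fe per mole = 1 × 55.85 = 55.850 g
% Fe = 55.850 / 238.820 × 100 = 23.39%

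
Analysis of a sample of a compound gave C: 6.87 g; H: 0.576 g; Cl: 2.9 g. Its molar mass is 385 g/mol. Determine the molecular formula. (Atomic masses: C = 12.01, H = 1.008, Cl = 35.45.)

C21H21Cl3

Moles — C: 6.87 / 12.01 = 0.572 mol; H: 0.576 / 1.008 = 0.5714 mol; Cl: 2.9 / 35.45 = 0.08181 mol
Ratios (÷ 0.08181): C 6.992, H 6.985, Cl 1.000
Ratio ≈ 7:7:1, so the empirical formula is C7H7Cl
Empirical-formula mass = 126.58 g/mol
n = 385 / 126.58 = 3.04 ≈ 3
Molecular formula = (C7H7Cl)×3 = C21H21Cl3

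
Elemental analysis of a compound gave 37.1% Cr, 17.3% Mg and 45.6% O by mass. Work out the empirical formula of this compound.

Assume 100 g: 37.1 g Cr, 17.3 g Mg, 45.6 g O.
Moles — Cr: 37.1 / 52.00 = 0.7135 mol; Mg: 17.3 / 24.31 = 0.7116 mol; O: 45.6 / 16.00 = 2.85 mol
Ratios (÷ 0.7116): Cr 1.003, Mg 1.000, O 4.005
≈ 1:1:4 → CrMgO4

CrMgO4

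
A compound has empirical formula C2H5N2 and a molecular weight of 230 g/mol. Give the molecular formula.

C8H20N8

Empirical-formula mass = 57.08 g/mol
n = 230 / 57.08 = 4.03 ≈ 4
Molecular formula = (C2H5N2)4 = C8H20N8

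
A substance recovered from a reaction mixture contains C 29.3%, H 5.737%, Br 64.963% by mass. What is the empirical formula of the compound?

Assume 100 g: 29.3 g C, 5.737 g H, 64.963 g Br.
n(C) = 29.3/12.01 = 2.44, n(H) = 5.737/1.008 = 5.691, n(Br) = 64.963/79.90 = 0.8131
Ratios (÷ 0.8131): C 3.001, H 7.000, Br 1.000
Ratio ≈ 3:7:1, so the empirical formula is C3H7Br

C3H7Br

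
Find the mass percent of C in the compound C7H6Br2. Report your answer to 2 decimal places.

33.64%

Molar mass = 7(12.01) + 6(1.008) + 2(79.90) = 249.918 g/mol
Mass of C per mole = 7 × 12.01 = 84.070 g
% C = 84.070 / 249.918 × 100 = 33.64%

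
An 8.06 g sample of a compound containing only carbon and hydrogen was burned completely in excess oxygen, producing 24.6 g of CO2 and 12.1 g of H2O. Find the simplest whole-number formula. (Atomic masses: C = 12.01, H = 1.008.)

mol C = 24.6 / 44.01 = 0.5590; mass C = 0.5590 × 12.01 = 6.713 g
mol H = 2 × (12.1 / 18.02) = 1.343; mass H = 1.343 × 1.008 = 1.354 g
Divide by the smallest (0.559 mol C): C 1.000, H 2.403
×5: C 5.00, H 12.01 → C5H12

C5H12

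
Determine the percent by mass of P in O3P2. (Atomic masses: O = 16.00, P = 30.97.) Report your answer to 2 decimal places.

56.34%

Molar mass = 3(16.00) + 2(30.97) = 109.940 g/mol
Mass of P per mole = 2 × 30.97 = 61.940 g
% P = 61.940 / 109.940 × 100 = 56.34%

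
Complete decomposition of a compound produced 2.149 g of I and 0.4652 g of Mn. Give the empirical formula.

I2Mn

I: 2.149 g ÷ 126.90 g/mol = 0.01693 mol
Mn: 0.4652 g ÷ 54.94 g/mol = 0.008467 mol
Divide by the smallest (0.008467 mol Mn): I 2.000, Mn 1.000
≈ 2:1 → I2Mn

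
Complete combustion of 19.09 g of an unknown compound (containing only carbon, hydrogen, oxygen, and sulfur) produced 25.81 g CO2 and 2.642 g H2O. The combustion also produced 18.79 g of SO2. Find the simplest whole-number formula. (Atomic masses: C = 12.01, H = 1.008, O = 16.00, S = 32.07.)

mol C = 25.81 / 44.01 = 0.5865; mass C = 0.5865 × 12.01 = 7.043 g
mol H = 2 × (2.642 / 18.02) = 0.2932; mass H = 0.2932 × 1.008 = 0.2956 g
mol S = 18.79 / 64.07 = 0.2933; mass S = 9.405 g
mass O = 19.09 − (16.74) = 2.346 g → mol O = 0.1466
Divide by the smallest (0.1466 mol O): C 4.000, H 2.000, O 1.000, S 2.000
≈ 4:2:1:2 → C4H2OS2

C4H2OS2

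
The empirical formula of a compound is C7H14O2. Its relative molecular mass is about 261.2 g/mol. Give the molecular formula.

Empirical-formula mass = 130.18 g/mol
n = 261.2 / 130.18 = 2.01 ≈ 2
Molecular formula = (C7H14O2)2 = C14H28O4

C14H28O4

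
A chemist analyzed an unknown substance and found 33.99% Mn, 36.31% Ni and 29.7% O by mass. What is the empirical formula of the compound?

Assume 100 g: 33.99 g Mn, 36.31 g Ni, 29.7 g O.
Moles — Mn: 33.99 / 54.94 = 0.6187 mol; Ni: 36.31 / 58.69 = 0.6187 mol; O: 29.7 / 16.00 = 1.856 mol
Ratios (÷ 0.6187): Mn 1.000, Ni 1.000, O 3.000
→ MnNiO3

MnNiO3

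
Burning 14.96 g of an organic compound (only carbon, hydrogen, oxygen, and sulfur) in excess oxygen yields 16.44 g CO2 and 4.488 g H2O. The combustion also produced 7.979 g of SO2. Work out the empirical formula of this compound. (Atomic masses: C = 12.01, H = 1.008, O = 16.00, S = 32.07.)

mol C = 16.44 / 44.01 = 0.3736; mass C = 0.3736 × 12.01 = 4.486 g
mol H = 2 × (4.488 / 18.02) = 0.4981; mass H = 0.4981 × 1.008 = 0.5021 g
mol S = 7.979 / 64.07 = 0.1245; mass S = 3.994 g
mass O = 14.96 − (8.982) = 5.978 g → mol O = 0.3736
Smallest is S at 0.1245 mol; normalising gives C 3.000, H 4.000, O 3.000, S 1.000
≈ 3:4:3:1 → C3H4O3S

C3H4O3S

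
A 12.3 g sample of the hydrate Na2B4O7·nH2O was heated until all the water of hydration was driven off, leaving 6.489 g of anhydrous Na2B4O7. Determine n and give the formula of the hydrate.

Na2B4O7·10H2O

Mass of water lost = 12.3 − 6.489 = 5.811 g → 5.811 / 18.02 = 0.3225 mol H2O
Molar mass of Na2B4O7 = 201.22 g/mol → mol Na2B4O7 = 6.489 / 201.22 = 0.03225
n = 0.3225 / 0.03225 = 10.00 ≈ 10 → Na2B4O7·10H2O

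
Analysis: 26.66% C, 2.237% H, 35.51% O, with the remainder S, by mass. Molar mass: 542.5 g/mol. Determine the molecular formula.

Assume 100 g: 26.66 g C, 2.237 g H, 35.51 g O, 35.593 g S.
n(C) = 26.66/12.01 = 2.22, n(H) = 2.237/1.008 = 2.219, n(O) = 35.51/16.00 = 2.219, n(S) = 35.593/32.07 = 1.11
Ratios (÷ 1.11): C 2.000, H 2.000, O 2.000, S 1.000
Ratio ≈ 2:2:2:1, so the empirical formula is C2H2O2S
Empirical-formula mass = 90.11 g/mol
n = 542.5 / 90.11 = 6.02 ≈ 6
Molecular formula = (C2H2O2S)×6 = C12H12O12S6

C12H12O12S6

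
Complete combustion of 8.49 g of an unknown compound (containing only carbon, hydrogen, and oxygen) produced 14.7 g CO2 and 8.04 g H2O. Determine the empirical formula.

mol C = 14.7 / 44.01 = 0.3340; mass C = 0.3340 × 12.01 = 4.012 g
mol H = 2 × (8.04 / 18.02) = 0.8923; mass H = 0.8923 × 1.008 = 0.8995 g
mass O = 8.49 − (4.911) = 3.579 g → mol O = 0.2237
Smallest is O at 0.2237 mol; normalising gives C 1.493, H 3.989, O 1.000
×2: C 2.99, H 7.98, O 2.00 → C3H8O2

C3H8O2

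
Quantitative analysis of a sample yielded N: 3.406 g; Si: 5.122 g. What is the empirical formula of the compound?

N4Si3

N: 3.406 g ÷ 14.01 g/mol = 0.2431 mol
Si: 5.122 g ÷ 28.09 g/mol = 0.1823 mol
Divide by the smallest (0.1823 mol Si): N 1.333, Si 1.000
Multiply by 3: N 4.00, Si 3.00 → N4Si3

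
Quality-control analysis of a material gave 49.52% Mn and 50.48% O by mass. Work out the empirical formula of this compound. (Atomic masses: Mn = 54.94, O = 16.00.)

Mn2O7

Assume 100 g: 49.52 g Mn, 50.48 g O.
Mn: 49.52 g ÷ 54.94 g/mol = 0.9013 mol
O: 50.48 g ÷ 16.00 g/mol = 3.155 mol
Smallest is Mn at 0.9013 mol; normalising gives Mn 1.000, O 3.500
Scaling by 2: Mn 2.00, O 7.00 → Mn2O7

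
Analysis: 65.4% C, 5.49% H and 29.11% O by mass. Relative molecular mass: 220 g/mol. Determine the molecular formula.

Assume 100 g: 65.4 g C, 5.49 g H, 29.11 g O.
Moles — C: 65.4 / 12.01 = 5.445 mol; H: 5.49 / 1.008 = 5.446 mol; O: 29.11 / 16.00 = 1.819 mol
Divide by the smallest (1.819 mol O): C 2.993, H 2.994, O 1.000
→ C3H3O
Empirical-formula mass = 55.05 g/mol
n = 220 / 55.05 = 4.00 ≈ 4
Molecular formula = (C3H3O)×4 = C12H12O4

C12H12O4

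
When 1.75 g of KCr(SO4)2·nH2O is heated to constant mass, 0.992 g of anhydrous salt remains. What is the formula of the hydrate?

KCr(SO4)2·12H2O

Mass of water lost = 1.75 − 0.992 = 0.758 g → 0.758 / 18.02 = 0.04206 mol H2O
Molar mass of KCr(SO4)2 = 283.24 g/mol → mol KCr(SO4)2 = 0.992 / 283.24 = 0.003502
n = 0.04206 / 0.003502 = 12.01 ≈ 12 → KCr(SO4)2·12H2O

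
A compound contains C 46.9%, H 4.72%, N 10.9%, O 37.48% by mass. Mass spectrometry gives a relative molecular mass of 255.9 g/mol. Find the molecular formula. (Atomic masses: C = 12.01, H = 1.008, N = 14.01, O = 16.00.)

Assume 100 g: 46.9 g C, 4.72 g H, 10.9 g N, 37.48 g O.
Moles — C: 46.9 / 12.01 = 3.905 mol; H: 4.72 / 1.008 = 4.683 mol; N: 10.9 / 14.01 = 0.778 mol; O: 37.48 / 16.00 = 2.342 mol
Ratios (÷ 0.778): C 5.019, H 6.019, N 1.000, O 3.011
Ratio ≈ 5:6:1:3, so the empirical formula is C5H6NO3
Empirical-formula mass = 128.11 g/mol
n = 255.9 / 128.11 = 2.00 ≈ 2
Molecular formula = (C5H6NO3)×2 = C10H12N2O6

C10H12N2O6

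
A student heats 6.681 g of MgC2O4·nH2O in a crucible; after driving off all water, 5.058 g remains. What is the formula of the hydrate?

Mass of water lost = 6.681 − 5.058 = 1.623 g → 1.623 / 18.02 = 0.09007 mol H2O
Molar mass of MgC2O4 = 112.33 g/mol → mol MgC2O4 = 5.058 / 112.33 = 0.04503
n = 0.09007 / 0.04503 = 2.00 ≈ 2 → MgC2O4·2H2O

MgC2O4·2H2O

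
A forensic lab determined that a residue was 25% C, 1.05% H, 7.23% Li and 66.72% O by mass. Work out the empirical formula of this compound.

Assume 100 g: 25 g C, 1.05 g H, 7.23 g Li, 66.72 g O.
Moles — C: 25 / 12.01 = 2.082 mol; H: 1.05 / 1.008 = 1.042 mol; Li: 7.23 / 6.94 = 1.042 mol; O: 66.72 / 16.00 = 4.17 mol
Ratios (÷ 1.042): C 1.998, H 1.000, Li 1.000, O 4.003
Ratio ≈ 2:1:1:4, so the empirical formula is C2HLiO4

C2HLiO4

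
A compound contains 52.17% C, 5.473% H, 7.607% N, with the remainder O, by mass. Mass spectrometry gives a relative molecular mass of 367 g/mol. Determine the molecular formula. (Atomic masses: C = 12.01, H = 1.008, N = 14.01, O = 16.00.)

C16H20N2O8

Assume 100 g: 52.17 g C, 5.473 g H, 7.607 g N, 34.75 g O.
n(C) = 52.17/12.01 = 4.344, n(H) = 5.473/1.008 = 5.43, n(N) = 7.607/14.01 = 0.543, n(O) = 34.75/16.00 = 2.172
Divide by the smallest (0.543 mol N): C 8.000, H 10.000, N 1.000, O 4.000
Ratio ≈ 8:10:1:4, so the empirical formula is C8H10NO4
Empirical-formula mass = 184.17 g/mol
n = 367 / 184.17 = 1.99 ≈ 2
Molecular formula = (C8H10NO4)×2 = C16H20N2O8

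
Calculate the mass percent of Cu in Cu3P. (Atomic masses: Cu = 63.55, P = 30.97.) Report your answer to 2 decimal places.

86.03%

Molar mass = 3(63.55) + 1(30.97) = 221.620 g/mol
Mass of Cu per mole = 3 × 63.55 = 190.650 g
% Cu = 190.650 / 221.620 × 100 = 86.03%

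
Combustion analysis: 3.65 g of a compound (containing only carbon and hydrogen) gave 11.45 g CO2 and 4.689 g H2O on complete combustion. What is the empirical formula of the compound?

mol C = 11.45 / 44.01 = 0.2602; mass C = 0.2602 × 12.01 = 3.125 g
mol H = 2 × (4.689 / 18.02) = 0.5204; mass H = 0.5204 × 1.008 = 0.5246 g
Smallest is C at 0.2602 mol; normalising gives C 1.000, H 2.000
Ratio ≈ 1:2, so the empirical formula is CH2

CH2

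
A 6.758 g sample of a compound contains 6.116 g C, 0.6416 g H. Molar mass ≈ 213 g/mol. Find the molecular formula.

C16H20

Moles — C: 6.116 / 12.01 = 0.5092 mol; H: 0.6416 / 1.008 = 0.6365 mol
Ratios (÷ 0.5092): C 1.000, H 1.250
Multiply by 4: C 4.00, H 5.00 → C4H5
Empirical-formula mass = 53.08 g/mol
n = 213 / 53.08 = 4.01 ≈ 4
Molecular formula = (C4H5)×4 = C16H20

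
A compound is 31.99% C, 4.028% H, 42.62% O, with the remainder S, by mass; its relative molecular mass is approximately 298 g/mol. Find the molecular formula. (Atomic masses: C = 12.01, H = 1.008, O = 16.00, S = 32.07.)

Assume 100 g: 31.99 g C, 4.028 g H, 42.62 g O, 21.362 g S.
n(C) = 31.99/12.01 = 2.664, n(H) = 4.028/1.008 = 3.996, n(O) = 42.62/16.00 = 2.664, n(S) = 21.362/32.07 = 0.6661
Divide by the smallest (0.6661 mol S): C 3.999, H 5.999, O 3.999, S 1.000
≈ 4:6:4:1 → C4H6O4S
Empirical-formula mass = 150.16 g/mol
n = 298 / 150.16 = 1.98 ≈ 2
Molecular formula = (C4H6O4S)×2 = C8H12O8S2

C8H12O8S2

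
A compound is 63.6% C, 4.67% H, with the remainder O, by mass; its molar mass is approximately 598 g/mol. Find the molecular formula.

Assume 100 g: 63.6 g C, 4.67 g H, 31.73 g O.
Moles — C: 63.6 / 12.01 = 5.296 mol; H: 4.67 / 1.008 = 4.633 mol; O: 31.73 / 16.00 = 1.983 mol
Smallest is O at 1.983 mol; normalising gives C 2.670, H 2.336, O 1.000
Scaling by 3: C 8.01, H 7.01, O 3.00 → C8H7O3
Empirical-formula mass = 151.14 g/mol
n = 598 / 151.14 = 3.96 ≈ 4
Molecular formula = (C8H7O3)×4 = C32H28O12

C32H28O12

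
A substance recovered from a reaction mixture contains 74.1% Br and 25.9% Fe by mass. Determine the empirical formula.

Assume 100 g: 74.1 g Br, 25.9 g Fe.
Br: 74.1 g ÷ 79.90 g/mol = 0.9274 mol
Fe: 25.9 g ÷ 55.85 g/mol = 0.4637 mol
Ratios (÷ 0.4637): Br 2.000, Fe 1.000
Ratio ≈ 2:1, so the empirical formula is Br2Fe

Br2Fe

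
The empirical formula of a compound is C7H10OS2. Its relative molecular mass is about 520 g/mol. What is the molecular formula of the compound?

C21H30O3S6

Empirical-formula mass = 174.29 g/mol
n = 520 / 174.29 = 2.98 ≈ 3
Molecular formula = (C7H10OS2)3 = C21H30O3S6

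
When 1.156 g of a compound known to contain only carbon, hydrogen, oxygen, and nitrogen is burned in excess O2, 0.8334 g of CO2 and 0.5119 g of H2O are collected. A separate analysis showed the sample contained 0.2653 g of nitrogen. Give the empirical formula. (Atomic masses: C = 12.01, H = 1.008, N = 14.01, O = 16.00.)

CH3NO2

mol C = 0.8334 / 44.01 = 0.01894; mass C = 0.01894 × 12.01 = 0.2274 g
mol H = 2 × (0.5119 / 18.02) = 0.05681; mass H = 0.05681 × 1.008 = 0.05727 g
mol N = 0.2653 / 14.01 = 0.01894
mass O = 1.156 − (0.5500) = 0.6060 g → mol O = 0.03788
Ratios (÷ 0.01894): C 1.000, H 3.000, N 1.000, O 2.000
Ratio ≈ 1:3:1:2, so the empirical formula is CH3NO2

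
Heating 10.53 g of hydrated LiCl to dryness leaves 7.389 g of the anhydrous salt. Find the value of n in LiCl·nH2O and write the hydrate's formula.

LiCl·H2O

Mass of water lost = 10.53 − 7.389 = 3.141 g → 3.141 / 18.02 = 0.1743 mol H2O
Molar mass of LiCl = 42.39 g/mol → mol LiCl = 7.389 / 42.39 = 0.1743
n = 0.1743 / 0.1743 = 1.00 ≈ 1 → LiCl·H2O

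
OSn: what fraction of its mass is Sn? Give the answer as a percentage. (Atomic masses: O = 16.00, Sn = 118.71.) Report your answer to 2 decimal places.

Molar mass = 1(16.00) + 1(118.71) = 134.710 g/mol
Mass of Sn per mole = 1 × 118.71 = 118.710 g
% Sn = 118.710 / 134.710 × 100 = 88.12%

88.12%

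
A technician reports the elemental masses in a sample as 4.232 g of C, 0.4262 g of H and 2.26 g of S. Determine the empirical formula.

Moles — C: 4.232 / 12.01 = 0.3524 mol; H: 0.4262 / 1.008 = 0.4228 mol; S: 2.26 / 32.07 = 0.07047 mol
Divide by the smallest (0.07047 mol S): C 5.000, H 6.000, S 1.000
→ C5H6S

C5H6S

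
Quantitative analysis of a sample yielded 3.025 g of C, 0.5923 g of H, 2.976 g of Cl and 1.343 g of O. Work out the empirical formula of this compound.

Moles — C: 3.025 / 12.01 = 0.2519 mol; H: 0.5923 / 1.008 = 0.5876 mol; Cl: 2.976 / 35.45 = 0.08395 mol; O: 1.343 / 16.00 = 0.08394 mol
Ratios (÷ 0.08394): C 3.001, H 7.000, Cl 1.000, O 1.000
→ C3H7ClO

C3H7ClO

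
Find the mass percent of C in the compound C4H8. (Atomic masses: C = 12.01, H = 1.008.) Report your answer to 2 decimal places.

Molar mass = 4(12.01) + 8(1.008) = 56.104 g/mol
Mass of C per mole = 4 × 12.01 = 48.040 g
% C = 48.040 / 56.104 × 100 = 85.63%

85.63%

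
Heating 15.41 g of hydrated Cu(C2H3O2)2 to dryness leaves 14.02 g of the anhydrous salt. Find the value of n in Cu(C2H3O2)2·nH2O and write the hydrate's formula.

Mass of water lost = 15.41 − 14.02 = 1.39 g → 1.39 / 18.02 = 0.07714 mol H2O
Molar mass of Cu(C2H3O2)2 = 181.64 g/mol → mol Cu(C2H3O2)2 = 14.02 / 181.64 = 0.07719
n = 0.07714 / 0.07719 = 1.00 ≈ 1 → Cu(C2H3O2)2·H2O

Cu(C2H3O2)2·H2O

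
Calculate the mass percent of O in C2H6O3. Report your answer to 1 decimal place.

61.5%

Molar mass = 2(12.01) + 6(1.008) + 3(16.00) = 78.068 g/mol
Mass of O per mole = 3 × 16.00 = 48.000 g
% O = 48.000 / 78.068 × 100 = 61.5%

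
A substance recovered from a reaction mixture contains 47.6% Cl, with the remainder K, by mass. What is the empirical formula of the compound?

ClK

Assume 100 g: 47.6 g Cl, 52.4 g K.
Moles — Cl: 47.6 / 35.45 = 1.343 mol; K: 52.4 / 39.10 = 1.34 mol
Smallest is K at 1.34 mol; normalising gives Cl 1.002, K 1.000
Ratio ≈ 1:1, so the empirical formula is ClK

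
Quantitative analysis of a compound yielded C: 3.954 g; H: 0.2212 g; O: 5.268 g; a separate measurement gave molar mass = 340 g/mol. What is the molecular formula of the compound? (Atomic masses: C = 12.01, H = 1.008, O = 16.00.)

C12H8O12

n(C) = 3.954/12.01 = 0.3292, n(H) = 0.2212/1.008 = 0.2194, n(O) = 5.268/16.00 = 0.3292
Divide by the smallest (0.2194 mol H): C 1.500, H 1.000, O 1.500
×2: C 3.00, H 2.00, O 3.00 → C3H2O3
Empirical-formula mass = 86.05 g/mol
n = 340 / 86.05 = 3.95 ≈ 4
Molecular formula = (C3H2O3)×4 = C12H8O12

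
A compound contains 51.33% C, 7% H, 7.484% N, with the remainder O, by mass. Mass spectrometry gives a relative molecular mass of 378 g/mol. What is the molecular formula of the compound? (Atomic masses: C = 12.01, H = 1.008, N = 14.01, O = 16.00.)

Assume 100 g: 51.33 g C, 7 g H, 7.484 g N, 34.186 g O.
n(C) = 51.33/12.01 = 4.274, n(H) = 7/1.008 = 6.944, n(N) = 7.484/14.01 = 0.5342, n(O) = 34.186/16.00 = 2.137
Divide by the smallest (0.5342 mol N): C 8.001, H 13.000, N 1.000, O 4.000
≈ 8:13:1:4 → C8H13NO4
Empirical-formula mass = 187.19 g/mol
n = 378 / 187.19 = 2.02 ≈ 2
Molecular formula = (C8H13NO4)×2 = C16H26N2O8

C16H26N2O8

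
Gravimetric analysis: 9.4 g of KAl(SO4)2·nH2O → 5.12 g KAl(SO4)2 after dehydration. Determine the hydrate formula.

KAl(SO4)2·12H2O

Mass of water lost = 9.4 − 5.12 = 4.28 g → 4.28 / 18.02 = 0.2375 mol H2O
Molar mass of KAl(SO4)2 = 258.22 g/mol → mol KAl(SO4)2 = 5.12 / 258.22 = 0.01983
n = 0.2375 / 0.01983 = 11.98 ≈ 12 → KAl(SO4)2·12H2O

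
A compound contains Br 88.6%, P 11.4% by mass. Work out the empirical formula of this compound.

Assume 100 g: 88.6 g Br, 11.4 g P.
Br: 88.6 g ÷ 79.90 g/mol = 1.109 mol
P: 11.4 g ÷ 30.97 g/mol = 0.3681 mol
Smallest is P at 0.3681 mol; normalising gives Br 3.012, P 1.000
→ Br3P

Br3P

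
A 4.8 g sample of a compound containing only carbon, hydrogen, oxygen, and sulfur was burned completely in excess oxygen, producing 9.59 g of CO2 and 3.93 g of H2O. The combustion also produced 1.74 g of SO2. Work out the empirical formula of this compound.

C8H16O2S

mol C = 9.59 / 44.01 = 0.2179; mass C = 0.2179 × 12.01 = 2.617 g
mol H = 2 × (3.93 / 18.02) = 0.4362; mass H = 0.4362 × 1.008 = 0.4397 g
mol S = 1.74 / 64.07 = 0.02716; mass S = 0.8710 g
mass O = 4.8 − (3.928) = 0.8723 g → mol O = 0.05452
Ratios (÷ 0.02716): C 8.024, H 16.061, O 2.008, S 1.000
Ratio ≈ 8:16:2:1, so the empirical formula is C8H16O2S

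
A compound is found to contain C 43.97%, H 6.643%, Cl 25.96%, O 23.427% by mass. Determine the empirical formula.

Assume 100 g: 43.97 g C, 6.643 g H, 25.96 g Cl, 23.427 g O.
n(C) = 43.97/12.01 = 3.661, n(H) = 6.643/1.008 = 6.59, n(Cl) = 25.96/35.45 = 0.7323, n(O) = 23.427/16.00 = 1.464
Divide by the smallest (0.7323 mol Cl): C 4.999, H 8.999, Cl 1.000, O 1.999
Ratio ≈ 5:9:1:2, so the empirical formula is C5H9ClO2

C5H9ClO2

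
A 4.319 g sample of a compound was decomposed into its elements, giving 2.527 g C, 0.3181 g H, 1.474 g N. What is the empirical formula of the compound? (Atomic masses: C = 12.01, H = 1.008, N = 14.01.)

C2H3N

n(C) = 2.527/12.01 = 0.2104, n(H) = 0.3181/1.008 = 0.3156, n(N) = 1.474/14.01 = 0.1052
Ratios (÷ 0.1052): C 2.000, H 2.999, N 1.000
→ C2H3N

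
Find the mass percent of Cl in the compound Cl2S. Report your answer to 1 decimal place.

Molar mass = 2(35.45) + 1(32.07) = 102.970 g/mol
Mass of Cl per mole = 2 × 35.45 = 70.900 g
% Cl = 70.900 / 102.970 × 100 = 68.9%

68.9%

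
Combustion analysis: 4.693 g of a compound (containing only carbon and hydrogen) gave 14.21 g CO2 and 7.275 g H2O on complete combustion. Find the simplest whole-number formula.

mol C = 14.21 / 44.01 = 0.3229; mass C = 0.3229 × 12.01 = 3.878 g
mol H = 2 × (7.275 / 18.02) = 0.8074; mass H = 0.8074 × 1.008 = 0.8139 g
Smallest is C at 0.3229 mol; normalising gives C 1.000, H 2.501
×2: C 2.00, H 5.00 → C2H5

C2H5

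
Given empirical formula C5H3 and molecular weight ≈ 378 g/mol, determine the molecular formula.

C30H18

Empirical-formula mass = 63.07 g/mol
n = 378 / 63.07 = 5.99 ≈ 6
Molecular formula = (C5H3)6 = C30H18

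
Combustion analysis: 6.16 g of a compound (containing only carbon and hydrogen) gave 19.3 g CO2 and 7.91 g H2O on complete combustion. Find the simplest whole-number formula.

mol C = 19.3 / 44.01 = 0.4385; mass C = 0.4385 × 12.01 = 5.267 g
mol H = 2 × (7.91 / 18.02) = 0.8779; mass H = 0.8779 × 1.008 = 0.8849 g
Divide by the smallest (0.4385 mol C): C 1.000, H 2.002
Ratio ≈ 1:2, so the empirical formula is CH2

CH2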